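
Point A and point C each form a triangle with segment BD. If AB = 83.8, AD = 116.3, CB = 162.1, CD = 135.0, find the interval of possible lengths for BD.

From triangle ABD: |83.8 − 116.3| < BD < 83.8 + 116.3, i.e. 32.5 < BD < 200.1.
From triangle CBD: 27.1 < BD < 297.1.
Both must hold, so BD lies in the intersection.

32.5 < BD < 200.1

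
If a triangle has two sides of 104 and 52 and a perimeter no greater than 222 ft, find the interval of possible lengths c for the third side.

Triangle inequality alone gives 52 < c < 156.
The perimeter condition gives c ≤ 222 − 104 − 52 = 66.
Intersecting the two: 52 < c ≤ 66.

52 < c ≤ 66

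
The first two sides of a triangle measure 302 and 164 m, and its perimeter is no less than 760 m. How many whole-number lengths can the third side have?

Triangle inequality: 138 < x < 466. Perimeter ≥ 760 gives x ≥ 760 − 302 − 164 = 294.
So 294 ≤ x < 466; integers 294 through 465: 172 values.

172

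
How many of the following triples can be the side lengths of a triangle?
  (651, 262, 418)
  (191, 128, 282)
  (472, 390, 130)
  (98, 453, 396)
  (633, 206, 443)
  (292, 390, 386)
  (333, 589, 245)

6

(262,418,651): 262+418 > 651 → valid
(128,191,282): 128+191 > 282 → valid
(130,390,472): 130+390 > 472 → valid
(98,396,453): 98+396 > 453 → valid
(206,443,633): 206+443 > 633 → valid
(292,386,390): 292+386 > 390 → valid
(245,333,589): 245+333 ≤ 589 → not valid
6 of the 7 triples form a triangle.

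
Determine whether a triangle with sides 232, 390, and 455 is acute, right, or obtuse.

obtuse

Compare the square of the longest side to the sum of squares of the other two: 232² + 390² = 205924 < 207025 = 455².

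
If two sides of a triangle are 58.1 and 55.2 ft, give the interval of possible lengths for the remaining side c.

By the triangle inequality, c must be less than 58.1 + 55.2 = 113.3 and greater than |58.1 − 55.2| = 2.9.

2.9 < c < 113.3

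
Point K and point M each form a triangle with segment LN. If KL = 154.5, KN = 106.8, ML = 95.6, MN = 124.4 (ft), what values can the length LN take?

From triangle KLN: |154.5 − 106.8| < LN < 154.5 + 106.8, i.e. 47.7 < LN < 261.3.
From triangle MLN: 28.8 < LN < 220.0.
Both must hold, so LN lies in the intersection.

47.7 < LN < 220.0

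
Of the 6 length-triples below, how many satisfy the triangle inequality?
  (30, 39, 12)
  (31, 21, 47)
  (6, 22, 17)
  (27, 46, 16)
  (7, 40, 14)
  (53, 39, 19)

(12,30,39): 12+30 > 39 → valid
(21,31,47): 21+31 > 47 → valid
(6,17,22): 6+17 > 22 → valid
(16,27,46): 16+27 ≤ 46 → not valid
(7,14,40): 7+14 ≤ 40 → not valid
(19,39,53): 19+39 > 53 → valid
4 of the 6 triples form a triangle.

4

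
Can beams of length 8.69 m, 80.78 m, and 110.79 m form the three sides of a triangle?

The longest side is 110.79, but the other two sum to only 89.47.
89.47 < 110.79, so the triangle inequality fails.

No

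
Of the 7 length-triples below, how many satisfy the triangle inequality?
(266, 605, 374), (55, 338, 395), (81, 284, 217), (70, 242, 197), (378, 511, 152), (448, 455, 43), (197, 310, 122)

(266,374,605): 266+374 > 605 → valid
(55,338,395): 55+338 ≤ 395 → not valid
(81,217,284): 81+217 > 284 → valid
(70,197,242): 70+197 > 242 → valid
(152,378,511): 152+378 > 511 → valid
(43,448,455): 43+448 > 455 → valid
(122,197,310): 122+197 > 310 → valid
6 of the 7 triples form a triangle.

6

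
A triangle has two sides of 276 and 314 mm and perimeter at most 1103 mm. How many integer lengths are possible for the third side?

Triangle inequality: 38 < x < 590. Perimeter ≤ 1103 gives x ≤ 1103 − 276 − 314 = 513.
So 38 < x ≤ 513; integers 39 through 513: 475 values.

475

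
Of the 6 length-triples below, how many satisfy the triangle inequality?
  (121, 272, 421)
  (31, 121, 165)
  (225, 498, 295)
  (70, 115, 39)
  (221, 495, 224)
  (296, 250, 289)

(121,272,421): 121+272 ≤ 421 → not valid
(31,121,165): 31+121 ≤ 165 → not valid
(225,295,498): 225+295 > 498 → valid
(39,70,115): 39+70 ≤ 115 → not valid
(221,224,495): 221+224 ≤ 495 → not valid
(250,289,296): 250+289 > 296 → valid
2 of the 6 triples form a triangle.

2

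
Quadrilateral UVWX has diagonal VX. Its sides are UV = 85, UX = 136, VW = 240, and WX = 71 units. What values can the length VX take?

169 < VX < 221

From triangle UVX: |85 − 136| < VX < 85 + 136, i.e. 51 < VX < 221.
From triangle WVX: 169 < VX < 311.
Both must hold, so VX lies in the intersection.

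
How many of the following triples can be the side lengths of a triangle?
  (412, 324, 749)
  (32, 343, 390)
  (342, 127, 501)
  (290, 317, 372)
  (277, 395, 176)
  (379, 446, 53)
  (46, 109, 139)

(324,412,749): 324+412 ≤ 749 → not valid
(32,343,390): 32+343 ≤ 390 → not valid
(127,342,501): 127+342 ≤ 501 → not valid
(290,317,372): 290+317 > 372 → valid
(176,277,395): 176+277 > 395 → valid
(53,379,446): 53+379 ≤ 446 → not valid
(46,109,139): 46+109 > 139 → valid
3 of the 7 triples form a triangle.

3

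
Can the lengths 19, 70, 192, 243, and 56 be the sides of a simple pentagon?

Yes

A pentagon exists iff every side is shorter than the sum of the others — equivalently, the longest side is less than the sum of the rest.
Longest side 243 < 337 (sum of the remaining 4), so yes.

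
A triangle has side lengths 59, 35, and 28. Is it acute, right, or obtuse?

Compare the square of the longest side to the sum of squares of the other two: 28² + 35² = 2009 < 3481 = 59².

obtuse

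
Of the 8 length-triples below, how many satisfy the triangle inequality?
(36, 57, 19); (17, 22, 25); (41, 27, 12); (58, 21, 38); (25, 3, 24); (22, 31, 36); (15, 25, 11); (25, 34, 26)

(19,36,57): 19+36 ≤ 57 → not valid
(17,22,25): 17+22 > 25 → valid
(12,27,41): 12+27 ≤ 41 → not valid
(21,38,58): 21+38 > 58 → valid
(3,24,25): 3+24 > 25 → valid
(22,31,36): 22+31 > 36 → valid
(11,15,25): 11+15 > 25 → valid
(25,26,34): 25+26 > 34 → valid
6 of the 8 triples form a triangle.

6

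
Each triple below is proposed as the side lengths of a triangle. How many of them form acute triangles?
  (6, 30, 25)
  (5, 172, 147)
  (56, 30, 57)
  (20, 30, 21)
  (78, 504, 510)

(6,30,25): 6²+25² = 661 < 900 = 30² → obtuse
(5,172,147): 5+147 ≤ 172, not a triangle
(56,30,57): 30²+56² = 4036 > 3249 = 57² → acute
(20,30,21): 20²+21² = 841 < 900 = 30² → obtuse
(78,504,510): 78²+504² = 260100 = 510² → right
1 of the 5 is acute.

1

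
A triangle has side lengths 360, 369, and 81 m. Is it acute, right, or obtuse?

Compare the square of the longest side to the sum of squares of the other two: 81² + 360² = 136161 = 369².

right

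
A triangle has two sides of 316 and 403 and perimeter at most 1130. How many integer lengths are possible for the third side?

324

Triangle inequality: 87 < x < 719. Perimeter ≤ 1130 gives x ≤ 1130 − 316 − 403 = 411.
So 87 < x ≤ 411; integers 88 through 411: 324 values.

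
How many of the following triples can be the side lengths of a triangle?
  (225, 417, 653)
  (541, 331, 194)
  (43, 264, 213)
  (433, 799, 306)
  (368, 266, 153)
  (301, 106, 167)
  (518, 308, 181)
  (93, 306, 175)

(225,417,653): 225+417 ≤ 653 → not valid
(194,331,541): 194+331 ≤ 541 → not valid
(43,213,264): 43+213 ≤ 264 → not valid
(306,433,799): 306+433 ≤ 799 → not valid
(153,266,368): 153+266 > 368 → valid
(106,167,301): 106+167 ≤ 301 → not valid
(181,308,518): 181+308 ≤ 518 → not valid
(93,175,306): 93+175 ≤ 306 → not valid
1 of the 8 triples forms a triangle.

1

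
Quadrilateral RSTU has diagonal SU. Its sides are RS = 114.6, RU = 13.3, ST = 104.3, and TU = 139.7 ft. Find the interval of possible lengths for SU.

101.3 < SU < 127.9

From triangle RSU: |114.6 − 13.3| < SU < 114.6 + 13.3, i.e. 101.3 < SU < 127.9.
From triangle TSU: 35.4 < SU < 244.0.
Both must hold, so SU lies in the intersection.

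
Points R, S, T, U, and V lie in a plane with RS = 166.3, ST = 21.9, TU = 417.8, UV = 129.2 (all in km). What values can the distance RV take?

100.4 ≤ RV ≤ 735.2 km

The maximum is all hops collinear in one direction: 166.3 + 21.9 + 417.8 + 129.2 = 735.2.
The longest hop is 417.8; the others sum to 317.4. Folding the others back against it leaves at least 417.8 − 317.4 = 100.4.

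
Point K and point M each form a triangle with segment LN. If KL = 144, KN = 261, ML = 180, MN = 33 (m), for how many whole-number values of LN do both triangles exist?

65

From triangle KLN: 117 < LN < 405.
From triangle MLN: 147 < LN < 213.
Intersection: 147 < LN < 213, so integers 148 through 212: 65 values.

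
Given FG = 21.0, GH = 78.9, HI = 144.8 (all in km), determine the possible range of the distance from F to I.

The maximum is all hops collinear in one direction: 21.0 + 78.9 + 144.8 = 244.7.
The longest hop is 144.8; the others sum to 99.9. Folding the others back against it leaves at least 144.8 − 99.9 = 44.9.

44.9 ≤ FI ≤ 244.7 km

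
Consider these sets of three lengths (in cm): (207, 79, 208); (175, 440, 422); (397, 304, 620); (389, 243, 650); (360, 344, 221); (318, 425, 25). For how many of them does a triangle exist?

(79,207,208): 79+207 > 208 → valid
(175,422,440): 175+422 > 440 → valid
(304,397,620): 304+397 > 620 → valid
(243,389,650): 243+389 ≤ 650 → not valid
(221,344,360): 221+344 > 360 → valid
(25,318,425): 25+318 ≤ 425 → not valid
4 of the 6 triples form a triangle.

4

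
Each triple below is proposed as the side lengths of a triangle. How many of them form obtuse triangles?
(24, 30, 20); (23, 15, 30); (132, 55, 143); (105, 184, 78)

(24,30,20): 20²+24² = 976 > 900 = 30² → acute
(23,15,30): 15²+23² = 754 < 900 = 30² → obtuse
(132,55,143): 55²+132² = 20449 = 143² → right
(105,184,78): 78+105 ≤ 184, not a triangle
1 of the 4 is obtuse.

1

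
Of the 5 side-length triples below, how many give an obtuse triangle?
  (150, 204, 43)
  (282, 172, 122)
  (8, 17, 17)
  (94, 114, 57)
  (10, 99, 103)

(150,204,43): 43+150 ≤ 204, not a triangle
(282,172,122): 122²+172² = 44468 < 79524 = 282² → obtuse
(8,17,17): 8²+17² = 353 > 289 = 17² → acute
(94,114,57): 57²+94² = 12085 < 12996 = 114² → obtuse
(10,99,103): 10²+99² = 9901 < 10609 = 103² → obtuse
3 of the 5 are obtuse.

3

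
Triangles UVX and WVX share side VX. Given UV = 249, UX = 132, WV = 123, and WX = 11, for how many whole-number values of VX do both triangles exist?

16

From triangle UVX: 117 < VX < 381.
From triangle WVX: 112 < VX < 134.
Intersection: 117 < VX < 134, so integers 118 through 133: 16 values.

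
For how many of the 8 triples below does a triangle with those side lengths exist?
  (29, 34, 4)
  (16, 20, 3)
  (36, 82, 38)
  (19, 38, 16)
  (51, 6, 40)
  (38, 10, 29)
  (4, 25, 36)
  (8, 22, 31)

1

(4,29,34): 4+29 ≤ 34 → not valid
(3,16,20): 3+16 ≤ 20 → not valid
(36,38,82): 36+38 ≤ 82 → not valid
(16,19,38): 16+19 ≤ 38 → not valid
(6,40,51): 6+40 ≤ 51 → not valid
(10,29,38): 10+29 > 38 → valid
(4,25,36): 4+25 ≤ 36 → not valid
(8,22,31): 8+22 ≤ 31 → not valid
1 of the 8 triples forms a triangle.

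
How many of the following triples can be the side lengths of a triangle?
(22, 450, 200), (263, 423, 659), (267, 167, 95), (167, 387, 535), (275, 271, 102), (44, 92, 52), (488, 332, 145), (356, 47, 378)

5

(22,200,450): 22+200 ≤ 450 → not valid
(263,423,659): 263+423 > 659 → valid
(95,167,267): 95+167 ≤ 267 → not valid
(167,387,535): 167+387 > 535 → valid
(102,271,275): 102+271 > 275 → valid
(44,52,92): 44+52 > 92 → valid
(145,332,488): 145+332 ≤ 488 → not valid
(47,356,378): 47+356 > 378 → valid
5 of the 8 triples form a triangle.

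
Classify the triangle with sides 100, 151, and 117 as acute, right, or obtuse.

acute

Compare the square of the longest side to the sum of squares of the other two: 100² + 117² = 23689 > 22801 = 151².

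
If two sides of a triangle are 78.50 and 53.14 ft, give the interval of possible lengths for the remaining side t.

By the triangle inequality, t must be less than 78.50 + 53.14 = 131.64 and greater than |78.50 − 53.14| = 25.36.

25.36 < t < 131.64 (ft)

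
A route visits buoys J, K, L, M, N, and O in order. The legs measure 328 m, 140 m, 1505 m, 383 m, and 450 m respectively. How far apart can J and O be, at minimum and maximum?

The maximum is all hops collinear in one direction: 328 + 140 + 1505 + 383 + 450 = 2806.
The longest hop is 1505; the others sum to 1301. Folding the others back against it leaves at least 1505 − 1301 = 204.

204 ≤ JO ≤ 2806 m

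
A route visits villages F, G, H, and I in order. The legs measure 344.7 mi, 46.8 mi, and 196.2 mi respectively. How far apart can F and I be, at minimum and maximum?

101.7 ≤ FI ≤ 587.7 mi

The maximum is all hops collinear in one direction: 344.7 + 46.8 + 196.2 = 587.7.
The longest hop is 344.7; the others sum to 243.0. Folding the others back against it leaves at least 344.7 − 243.0 = 101.7.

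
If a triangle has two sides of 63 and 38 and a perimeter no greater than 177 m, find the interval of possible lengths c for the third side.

25 < c ≤ 76 m

Triangle inequality alone gives 25 < c < 101.
The perimeter condition gives c ≤ 177 − 63 − 38 = 76.
Intersecting the two: 25 < c ≤ 76.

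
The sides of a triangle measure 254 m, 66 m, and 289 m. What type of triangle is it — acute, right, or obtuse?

obtuse

Compare the square of the longest side to the sum of squares of the other two: 66² + 254² = 68872 < 83521 = 289².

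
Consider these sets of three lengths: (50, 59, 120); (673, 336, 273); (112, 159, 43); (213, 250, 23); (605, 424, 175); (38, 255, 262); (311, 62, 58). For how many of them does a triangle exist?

(50,59,120): 50+59 ≤ 120 → not valid
(273,336,673): 273+336 ≤ 673 → not valid
(43,112,159): 43+112 ≤ 159 → not valid
(23,213,250): 23+213 ≤ 250 → not valid
(175,424,605): 175+424 ≤ 605 → not valid
(38,255,262): 38+255 > 262 → valid
(58,62,311): 58+62 ≤ 311 → not valid
1 of the 7 triples forms a triangle.

1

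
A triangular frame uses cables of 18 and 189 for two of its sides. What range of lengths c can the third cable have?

171 < c < 207

By the triangle inequality, c must be less than 18 + 189 = 207 and greater than |18 − 189| = 171.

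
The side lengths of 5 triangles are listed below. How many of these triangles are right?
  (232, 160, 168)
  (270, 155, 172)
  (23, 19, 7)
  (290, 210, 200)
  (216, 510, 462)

(232,160,168): 160²+168² = 53824 = 232² → right
(270,155,172): 155²+172² = 53609 < 72900 = 270² → obtuse
(23,19,7): 7²+19² = 410 < 529 = 23² → obtuse
(290,210,200): 200²+210² = 84100 = 290² → right
(216,510,462): 216²+462² = 260100 = 510² → right
3 of the 5 are right.

3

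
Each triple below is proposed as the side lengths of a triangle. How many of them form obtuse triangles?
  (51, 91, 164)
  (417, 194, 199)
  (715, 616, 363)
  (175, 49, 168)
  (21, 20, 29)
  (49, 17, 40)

(51,91,164): 51+91 ≤ 164, not a triangle
(417,194,199): 194+199 ≤ 417, not a triangle
(715,616,363): 363²+616² = 511225 = 715² → right
(175,49,168): 49²+168² = 30625 = 175² → right
(21,20,29): 20²+21² = 841 = 29² → right
(49,17,40): 17²+40² = 1889 < 2401 = 49² → obtuse
1 of the 6 is obtuse.

1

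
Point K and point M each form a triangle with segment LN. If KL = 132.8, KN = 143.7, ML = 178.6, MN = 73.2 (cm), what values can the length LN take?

From triangle KLN: |132.8 − 143.7| < LN < 132.8 + 143.7, i.e. 10.9 < LN < 276.5.
From triangle MLN: 105.4 < LN < 251.8.
Both must hold, so LN lies in the intersection.

105.4 < LN < 251.8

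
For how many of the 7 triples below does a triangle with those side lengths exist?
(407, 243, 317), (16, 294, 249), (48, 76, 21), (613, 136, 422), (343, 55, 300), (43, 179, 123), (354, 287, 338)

(243,317,407): 243+317 > 407 → valid
(16,249,294): 16+249 ≤ 294 → not valid
(21,48,76): 21+48 ≤ 76 → not valid
(136,422,613): 136+422 ≤ 613 → not valid
(55,300,343): 55+300 > 343 → valid
(43,123,179): 43+123 ≤ 179 → not valid
(287,338,354): 287+338 > 354 → valid
3 of the 7 triples form a triangle.

3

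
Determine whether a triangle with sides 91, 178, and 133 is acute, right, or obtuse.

Compare the square of the longest side to the sum of squares of the other two: 91² + 133² = 25970 < 31684 = 178².

obtuse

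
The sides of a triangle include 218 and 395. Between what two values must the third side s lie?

177 < s < 613

By the triangle inequality, s must be less than 218 + 395 = 613 and greater than |218 − 395| = 177.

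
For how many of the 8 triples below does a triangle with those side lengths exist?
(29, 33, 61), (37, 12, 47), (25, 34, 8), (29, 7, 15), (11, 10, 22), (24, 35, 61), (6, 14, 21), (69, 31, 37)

2

(29,33,61): 29+33 > 61 → valid
(12,37,47): 12+37 > 47 → valid
(8,25,34): 8+25 ≤ 34 → not valid
(7,15,29): 7+15 ≤ 29 → not valid
(10,11,22): 10+11 ≤ 22 → not valid
(24,35,61): 24+35 ≤ 61 → not valid
(6,14,21): 6+14 ≤ 21 → not valid
(31,37,69): 31+37 ≤ 69 → not valid
2 of the 8 triples form a triangle.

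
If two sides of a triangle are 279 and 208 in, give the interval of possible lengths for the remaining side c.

By the triangle inequality, c must be less than 279 + 208 = 487 and greater than |279 − 208| = 71.

71 < c < 487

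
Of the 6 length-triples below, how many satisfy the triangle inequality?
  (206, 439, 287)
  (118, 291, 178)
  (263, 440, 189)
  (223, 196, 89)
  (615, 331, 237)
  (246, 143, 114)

5

(206,287,439): 206+287 > 439 → valid
(118,178,291): 118+178 > 291 → valid
(189,263,440): 189+263 > 440 → valid
(89,196,223): 89+196 > 223 → valid
(237,331,615): 237+331 ≤ 615 → not valid
(114,143,246): 114+143 > 246 → valid
5 of the 6 triples form a triangle.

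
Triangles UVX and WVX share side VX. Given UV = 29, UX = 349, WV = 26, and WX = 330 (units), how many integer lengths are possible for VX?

35

From triangle UVX: 320 < VX < 378.
From triangle WVX: 304 < VX < 356.
Intersection: 320 < VX < 356, so integers 321 through 355: 35 values.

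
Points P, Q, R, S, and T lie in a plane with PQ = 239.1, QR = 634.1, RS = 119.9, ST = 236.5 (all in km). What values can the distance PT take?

38.6 ≤ PT ≤ 1229.6 km

The maximum is all hops collinear in one direction: 239.1 + 634.1 + 119.9 + 236.5 = 1229.6.
The longest hop is 634.1; the others sum to 595.5. Folding the others back against it leaves at least 634.1 − 595.5 = 38.6.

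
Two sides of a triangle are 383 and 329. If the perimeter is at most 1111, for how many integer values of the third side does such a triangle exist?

345

Triangle inequality: 54 < x < 712. Perimeter ≤ 1111 gives x ≤ 1111 − 383 − 329 = 399.
So 54 < x ≤ 399; integers 55 through 399: 345 values.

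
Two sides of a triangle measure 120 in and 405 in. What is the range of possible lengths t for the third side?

285 < t < 525

By the triangle inequality, t must be less than 120 + 405 = 525 and greater than |120 − 405| = 285.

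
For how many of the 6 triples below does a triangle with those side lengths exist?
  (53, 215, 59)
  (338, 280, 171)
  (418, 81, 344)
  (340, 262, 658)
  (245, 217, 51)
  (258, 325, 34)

(53,59,215): 53+59 ≤ 215 → not valid
(171,280,338): 171+280 > 338 → valid
(81,344,418): 81+344 > 418 → valid
(262,340,658): 262+340 ≤ 658 → not valid
(51,217,245): 51+217 > 245 → valid
(34,258,325): 34+258 ≤ 325 → not valid
3 of the 6 triples form a triangle.

3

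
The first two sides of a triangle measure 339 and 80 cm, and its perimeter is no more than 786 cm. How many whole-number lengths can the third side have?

Triangle inequality: 259 < x < 419. Perimeter ≤ 786 gives x ≤ 786 − 339 − 80 = 367.
So 259 < x ≤ 367; integers 260 through 367: 108 values.

108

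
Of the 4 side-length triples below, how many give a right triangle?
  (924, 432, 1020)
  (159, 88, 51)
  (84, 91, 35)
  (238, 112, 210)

3

(924,432,1020): 432²+924² = 1040400 = 1020² → right
(159,88,51): 51+88 ≤ 159, not a triangle
(84,91,35): 35²+84² = 8281 = 91² → right
(238,112,210): 112²+210² = 56644 = 238² → right
3 of the 4 are right.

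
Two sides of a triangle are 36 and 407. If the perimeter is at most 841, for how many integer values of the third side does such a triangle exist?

Triangle inequality: 371 < x < 443. Perimeter ≤ 841 gives x ≤ 841 − 36 − 407 = 398.
So 371 < x ≤ 398; integers 372 through 398: 27 values.

27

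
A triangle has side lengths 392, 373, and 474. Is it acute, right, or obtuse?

Compare the square of the longest side to the sum of squares of the other two: 373² + 392² = 292793 > 224676 = 474².

acute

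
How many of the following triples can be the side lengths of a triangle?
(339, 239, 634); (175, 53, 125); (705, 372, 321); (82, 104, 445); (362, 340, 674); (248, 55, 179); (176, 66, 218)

(239,339,634): 239+339 ≤ 634 → not valid
(53,125,175): 53+125 > 175 → valid
(321,372,705): 321+372 ≤ 705 → not valid
(82,104,445): 82+104 ≤ 445 → not valid
(340,362,674): 340+362 > 674 → valid
(55,179,248): 55+179 ≤ 248 → not valid
(66,176,218): 66+176 > 218 → valid
3 of the 7 triples form a triangle.

3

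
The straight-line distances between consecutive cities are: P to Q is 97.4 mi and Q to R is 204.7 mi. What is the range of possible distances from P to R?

By the triangle inequality, |97.4 − 204.7| ≤ PR ≤ 97.4 + 204.7.

107.3 ≤ PR ≤ 302.1 mi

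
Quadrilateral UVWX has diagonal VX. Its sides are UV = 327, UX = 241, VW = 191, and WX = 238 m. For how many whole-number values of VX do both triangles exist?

From triangle UVX: 86 < VX < 568.
From triangle WVX: 47 < VX < 429.
Intersection: 86 < VX < 429, so integers 87 through 428: 342 values.

342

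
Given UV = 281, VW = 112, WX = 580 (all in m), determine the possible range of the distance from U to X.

The maximum is all hops collinear in one direction: 281 + 112 + 580 = 973.
The longest hop is 580; the others sum to 393. Folding the others back against it leaves at least 580 − 393 = 187.

187 ≤ UX ≤ 973 m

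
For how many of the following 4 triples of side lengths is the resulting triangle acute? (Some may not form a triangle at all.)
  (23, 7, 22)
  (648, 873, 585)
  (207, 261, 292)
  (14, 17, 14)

(23,7,22): 7²+22² = 533 > 529 = 23² → acute
(648,873,585): 585²+648² = 762129 = 873² → right
(207,261,292): 207²+261² = 110970 > 85264 = 292² → acute
(14,17,14): 14²+14² = 392 > 289 = 17² → acute
3 of the 4 are acute.

3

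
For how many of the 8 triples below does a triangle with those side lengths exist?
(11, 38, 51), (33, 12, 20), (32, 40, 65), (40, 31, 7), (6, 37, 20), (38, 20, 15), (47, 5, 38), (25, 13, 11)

(11,38,51): 11+38 ≤ 51 → not valid
(12,20,33): 12+20 ≤ 33 → not valid
(32,40,65): 32+40 > 65 → valid
(7,31,40): 7+31 ≤ 40 → not valid
(6,20,37): 6+20 ≤ 37 → not valid
(15,20,38): 15+20 ≤ 38 → not valid
(5,38,47): 5+38 ≤ 47 → not valid
(11,13,25): 11+13 ≤ 25 → not valid
1 of the 8 triples forms a triangle.

1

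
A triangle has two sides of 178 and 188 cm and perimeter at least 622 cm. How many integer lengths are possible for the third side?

110

Triangle inequality: 10 < x < 366. Perimeter ≥ 622 gives x ≥ 622 − 178 − 188 = 256.
So 256 ≤ x < 366; integers 256 through 365: 110 values.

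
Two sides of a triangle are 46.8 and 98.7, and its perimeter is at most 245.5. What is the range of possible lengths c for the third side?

Triangle inequality alone gives 51.9 < c < 145.5.
The perimeter condition gives c ≤ 245.5 − 46.8 − 98.7 = 100.0.
Intersecting the two: 51.9 < c ≤ 100.0.

51.9 < c ≤ 100.0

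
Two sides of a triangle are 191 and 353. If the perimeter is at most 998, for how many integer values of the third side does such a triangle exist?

292

Triangle inequality: 162 < x < 544. Perimeter ≤ 998 gives x ≤ 998 − 191 − 353 = 454.
So 162 < x ≤ 454; integers 163 through 454: 292 values.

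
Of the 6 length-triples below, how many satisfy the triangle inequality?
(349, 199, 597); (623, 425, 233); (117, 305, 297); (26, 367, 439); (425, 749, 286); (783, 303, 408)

2

(199,349,597): 199+349 ≤ 597 → not valid
(233,425,623): 233+425 > 623 → valid
(117,297,305): 117+297 > 305 → valid
(26,367,439): 26+367 ≤ 439 → not valid
(286,425,749): 286+425 ≤ 749 → not valid
(303,408,783): 303+408 ≤ 783 → not valid
2 of the 6 triples form a triangle.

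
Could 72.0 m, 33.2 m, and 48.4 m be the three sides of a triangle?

The longest side is 72.0, and the other two sum to 81.6.
Since 81.6 > 72.0, the triangle inequality holds.

Yes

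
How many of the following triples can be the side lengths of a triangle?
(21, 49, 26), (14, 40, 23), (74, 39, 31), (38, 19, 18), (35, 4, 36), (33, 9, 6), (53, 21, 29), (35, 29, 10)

2

(21,26,49): 21+26 ≤ 49 → not valid
(14,23,40): 14+23 ≤ 40 → not valid
(31,39,74): 31+39 ≤ 74 → not valid
(18,19,38): 18+19 ≤ 38 → not valid
(4,35,36): 4+35 > 36 → valid
(6,9,33): 6+9 ≤ 33 → not valid
(21,29,53): 21+29 ≤ 53 → not valid
(10,29,35): 10+29 > 35 → valid
2 of the 8 triples form a triangle.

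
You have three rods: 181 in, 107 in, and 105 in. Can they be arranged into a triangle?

Yes

The longest side is 181, and the other two sum to 212.
Since 212 > 181, the triangle inequality holds.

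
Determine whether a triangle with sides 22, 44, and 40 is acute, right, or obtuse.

Compare the square of the longest side to the sum of squares of the other two: 22² + 40² = 2084 > 1936 = 44².

acute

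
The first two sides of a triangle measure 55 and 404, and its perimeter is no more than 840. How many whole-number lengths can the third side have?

Triangle inequality: 349 < x < 459. Perimeter ≤ 840 gives x ≤ 840 − 55 − 404 = 381.
So 349 < x ≤ 381; integers 350 through 381: 32 values.

32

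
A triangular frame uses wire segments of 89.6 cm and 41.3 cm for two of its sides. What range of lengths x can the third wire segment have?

By the triangle inequality, x must be less than 89.6 + 41.3 = 130.9 and greater than |89.6 − 41.3| = 48.3.

48.3 < x < 130.9 (cm)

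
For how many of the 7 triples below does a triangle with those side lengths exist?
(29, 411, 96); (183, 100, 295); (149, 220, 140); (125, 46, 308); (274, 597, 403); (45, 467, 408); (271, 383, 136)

(29,96,411): 29+96 ≤ 411 → not valid
(100,183,295): 100+183 ≤ 295 → not valid
(140,149,220): 140+149 > 220 → valid
(46,125,308): 46+125 ≤ 308 → not valid
(274,403,597): 274+403 > 597 → valid
(45,408,467): 45+408 ≤ 467 → not valid
(136,271,383): 136+271 > 383 → valid
3 of the 7 triples form a triangle.

3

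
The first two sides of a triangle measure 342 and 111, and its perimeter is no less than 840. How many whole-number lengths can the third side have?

66

Triangle inequality: 231 < x < 453. Perimeter ≥ 840 gives x ≥ 840 − 342 − 111 = 387.
So 387 ≤ x < 453; integers 387 through 452: 66 values.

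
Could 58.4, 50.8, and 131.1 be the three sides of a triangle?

The longest side is 131.1, but the other two sum to only 109.2.
109.2 < 131.1, so the triangle inequality fails.

No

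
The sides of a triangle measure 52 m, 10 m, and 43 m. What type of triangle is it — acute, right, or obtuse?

obtuse

Compare the square of the longest side to the sum of squares of the other two: 10² + 43² = 1949 < 2704 = 52².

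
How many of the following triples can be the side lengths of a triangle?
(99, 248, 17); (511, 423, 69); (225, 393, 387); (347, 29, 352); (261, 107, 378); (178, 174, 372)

(17,99,248): 17+99 ≤ 248 → not valid
(69,423,511): 69+423 ≤ 511 → not valid
(225,387,393): 225+387 > 393 → valid
(29,347,352): 29+347 > 352 → valid
(107,261,378): 107+261 ≤ 378 → not valid
(174,178,372): 174+178 ≤ 372 → not valid
2 of the 6 triples form a triangle.

2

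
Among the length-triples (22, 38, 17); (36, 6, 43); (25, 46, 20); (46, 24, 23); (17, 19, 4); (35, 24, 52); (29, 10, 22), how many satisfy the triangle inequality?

(17,22,38): 17+22 > 38 → valid
(6,36,43): 6+36 ≤ 43 → not valid
(20,25,46): 20+25 ≤ 46 → not valid
(23,24,46): 23+24 > 46 → valid
(4,17,19): 4+17 > 19 → valid
(24,35,52): 24+35 > 52 → valid
(10,22,29): 10+22 > 29 → valid
5 of the 7 triples form a triangle.

5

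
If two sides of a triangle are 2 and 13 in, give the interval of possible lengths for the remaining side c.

By the triangle inequality, c must be less than 2 + 13 = 15 and greater than |2 − 13| = 11.

11 < c < 15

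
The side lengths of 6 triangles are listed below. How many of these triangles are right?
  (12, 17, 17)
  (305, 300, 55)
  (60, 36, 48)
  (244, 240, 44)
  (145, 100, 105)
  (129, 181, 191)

4

(12,17,17): 12²+17² = 433 > 289 = 17² → acute
(305,300,55): 55²+300² = 93025 = 305² → right
(60,36,48): 36²+48² = 3600 = 60² → right
(244,240,44): 44²+240² = 59536 = 244² → right
(145,100,105): 100²+105² = 21025 = 145² → right
(129,181,191): 129²+181² = 49402 > 36481 = 191² → acute
4 of the 6 are right.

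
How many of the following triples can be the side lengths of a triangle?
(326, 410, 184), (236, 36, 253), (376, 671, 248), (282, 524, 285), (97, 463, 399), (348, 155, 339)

5

(184,326,410): 184+326 > 410 → valid
(36,236,253): 36+236 > 253 → valid
(248,376,671): 248+376 ≤ 671 → not valid
(282,285,524): 282+285 > 524 → valid
(97,399,463): 97+399 > 463 → valid
(155,339,348): 155+339 > 348 → valid
5 of the 6 triples form a triangle.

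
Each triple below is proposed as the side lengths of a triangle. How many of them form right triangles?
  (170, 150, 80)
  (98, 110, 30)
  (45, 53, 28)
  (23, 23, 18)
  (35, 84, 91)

3

(170,150,80): 80²+150² = 28900 = 170² → right
(98,110,30): 30²+98² = 10504 < 12100 = 110² → obtuse
(45,53,28): 28²+45² = 2809 = 53² → right
(23,23,18): 18²+23² = 853 > 529 = 23² → acute
(35,84,91): 35²+84² = 8281 = 91² → right
3 of the 5 are right.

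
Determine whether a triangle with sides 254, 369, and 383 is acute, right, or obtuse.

Compare the square of the longest side to the sum of squares of the other two: 254² + 369² = 200677 > 146689 = 383².

acute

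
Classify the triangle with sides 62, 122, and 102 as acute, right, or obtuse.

Compare the square of the longest side to the sum of squares of the other two: 62² + 102² = 14248 < 14884 = 122².

obtuse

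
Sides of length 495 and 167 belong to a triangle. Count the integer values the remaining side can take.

The third side lies in the open interval (328, 662).
Integers from 329 to 661 inclusive: 661 − 329 + 1 = 333.

333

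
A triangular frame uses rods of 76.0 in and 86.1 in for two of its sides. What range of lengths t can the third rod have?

10.1 < t < 162.1

By the triangle inequality, t must be less than 76.0 + 86.1 = 162.1 and greater than |76.0 − 86.1| = 10.1.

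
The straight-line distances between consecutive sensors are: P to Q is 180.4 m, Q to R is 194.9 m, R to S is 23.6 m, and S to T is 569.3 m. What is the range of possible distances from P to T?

170.4 ≤ PT ≤ 968.2 m

The maximum is all hops collinear in one direction: 180.4 + 194.9 + 23.6 + 569.3 = 968.2.
The longest hop is 569.3; the others sum to 398.9. Folding the others back against it leaves at least 569.3 − 398.9 = 170.4.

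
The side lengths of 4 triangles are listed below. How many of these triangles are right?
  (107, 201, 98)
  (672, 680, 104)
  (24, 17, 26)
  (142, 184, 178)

(107,201,98): 98²+107² = 21053 < 40401 = 201² → obtuse
(672,680,104): 104²+672² = 462400 = 680² → right
(24,17,26): 17²+24² = 865 > 676 = 26² → acute
(142,184,178): 142²+178² = 51848 > 33856 = 184² → acute
1 of the 4 is right.

1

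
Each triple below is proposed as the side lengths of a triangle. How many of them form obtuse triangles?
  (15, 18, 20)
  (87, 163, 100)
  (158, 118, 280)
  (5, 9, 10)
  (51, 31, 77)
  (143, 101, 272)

2

(15,18,20): 15²+18² = 549 > 400 = 20² → acute
(87,163,100): 87²+100² = 17569 < 26569 = 163² → obtuse
(158,118,280): 118+158 ≤ 280, not a triangle
(5,9,10): 5²+9² = 106 > 100 = 10² → acute
(51,31,77): 31²+51² = 3562 < 5929 = 77² → obtuse
(143,101,272): 101+143 ≤ 272, not a triangle
2 of the 6 are obtuse.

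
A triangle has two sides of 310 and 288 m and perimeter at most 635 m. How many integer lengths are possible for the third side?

15

Triangle inequality: 22 < x < 598. Perimeter ≤ 635 gives x ≤ 635 − 310 − 288 = 37.
So 22 < x ≤ 37; integers 23 through 37: 15 values.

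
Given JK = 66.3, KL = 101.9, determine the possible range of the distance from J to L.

35.6 ≤ JL ≤ 168.2

By the triangle inequality, |66.3 − 101.9| ≤ JL ≤ 66.3 + 101.9.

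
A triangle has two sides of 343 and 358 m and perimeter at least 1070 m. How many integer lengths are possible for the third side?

332

Triangle inequality: 15 < x < 701. Perimeter ≥ 1070 gives x ≥ 1070 − 343 − 358 = 369.
So 369 ≤ x < 701; integers 369 through 700: 332 values.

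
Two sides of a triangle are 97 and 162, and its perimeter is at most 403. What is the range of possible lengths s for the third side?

65 < s ≤ 144

Triangle inequality alone gives 65 < s < 259.
The perimeter condition gives s ≤ 403 − 97 − 162 = 144.
Intersecting the two: 65 < s ≤ 144.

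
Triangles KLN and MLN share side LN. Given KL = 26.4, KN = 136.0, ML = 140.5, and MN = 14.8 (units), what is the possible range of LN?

From triangle KLN: |26.4 − 136.0| < LN < 26.4 + 136.0, i.e. 109.6 < LN < 162.4.
From triangle MLN: 125.7 < LN < 155.3.
Both must hold, so LN lies in the intersection.

125.7 < LN < 155.3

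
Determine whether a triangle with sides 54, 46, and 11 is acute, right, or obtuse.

Compare the square of the longest side to the sum of squares of the other two: 11² + 46² = 2237 < 2916 = 54².

obtuse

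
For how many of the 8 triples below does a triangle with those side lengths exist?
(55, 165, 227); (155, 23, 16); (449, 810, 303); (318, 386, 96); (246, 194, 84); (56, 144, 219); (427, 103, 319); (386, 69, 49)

(55,165,227): 55+165 ≤ 227 → not valid
(16,23,155): 16+23 ≤ 155 → not valid
(303,449,810): 303+449 ≤ 810 → not valid
(96,318,386): 96+318 > 386 → valid
(84,194,246): 84+194 > 246 → valid
(56,144,219): 56+144 ≤ 219 → not valid
(103,319,427): 103+319 ≤ 427 → not valid
(49,69,386): 49+69 ≤ 386 → not valid
2 of the 8 triples form a triangle.

2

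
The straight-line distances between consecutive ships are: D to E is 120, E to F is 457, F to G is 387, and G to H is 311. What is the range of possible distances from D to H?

0 ≤ DH ≤ 1275

The maximum is all hops collinear in one direction: 120 + 457 + 387 + 311 = 1275.
The longest hop is 457; the others sum to 818. Since 457 ≤ 818, the path can fold back on itself completely, so the minimum distance is 0.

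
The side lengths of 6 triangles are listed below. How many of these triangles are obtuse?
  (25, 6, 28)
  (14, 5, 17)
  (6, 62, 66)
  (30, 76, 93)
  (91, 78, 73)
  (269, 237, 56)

(25,6,28): 6²+25² = 661 < 784 = 28² → obtuse
(14,5,17): 5²+14² = 221 < 289 = 17² → obtuse
(6,62,66): 6²+62² = 3880 < 4356 = 66² → obtuse
(30,76,93): 30²+76² = 6676 < 8649 = 93² → obtuse
(91,78,73): 73²+78² = 11413 > 8281 = 91² → acute
(269,237,56): 56²+237² = 59305 < 72361 = 269² → obtuse
5 of the 6 are obtuse.

5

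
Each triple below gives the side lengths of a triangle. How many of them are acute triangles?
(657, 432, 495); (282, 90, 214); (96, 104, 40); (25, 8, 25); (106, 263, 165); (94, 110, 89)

(657,432,495): 432²+495² = 431649 = 657² → right
(282,90,214): 90²+214² = 53896 < 79524 = 282² → obtuse
(96,104,40): 40²+96² = 10816 = 104² → right
(25,8,25): 8²+25² = 689 > 625 = 25² → acute
(106,263,165): 106²+165² = 38461 < 69169 = 263² → obtuse
(94,110,89): 89²+94² = 16757 > 12100 = 110² → acute
2 of the 6 are acute.

2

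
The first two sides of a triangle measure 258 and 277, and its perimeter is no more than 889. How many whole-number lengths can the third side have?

335

Triangle inequality: 19 < x < 535. Perimeter ≤ 889 gives x ≤ 889 − 258 − 277 = 354.
So 19 < x ≤ 354; integers 20 through 354: 335 values.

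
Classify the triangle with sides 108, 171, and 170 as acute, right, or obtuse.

Compare the square of the longest side to the sum of squares of the other two: 108² + 170² = 40564 > 29241 = 171².

acute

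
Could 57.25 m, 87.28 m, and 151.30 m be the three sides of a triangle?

No

The longest side is 151.30, but the other two sum to only 144.53.
144.53 < 151.30, so the triangle inequality fails.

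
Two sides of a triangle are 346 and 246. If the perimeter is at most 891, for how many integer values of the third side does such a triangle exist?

Triangle inequality: 100 < x < 592. Perimeter ≤ 891 gives x ≤ 891 − 346 − 246 = 299.
So 100 < x ≤ 299; integers 101 through 299: 199 values.

199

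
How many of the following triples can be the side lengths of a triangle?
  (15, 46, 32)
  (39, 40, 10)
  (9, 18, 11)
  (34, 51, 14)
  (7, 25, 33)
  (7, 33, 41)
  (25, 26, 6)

(15,32,46): 15+32 > 46 → valid
(10,39,40): 10+39 > 40 → valid
(9,11,18): 9+11 > 18 → valid
(14,34,51): 14+34 ≤ 51 → not valid
(7,25,33): 7+25 ≤ 33 → not valid
(7,33,41): 7+33 ≤ 41 → not valid
(6,25,26): 6+25 > 26 → valid
4 of the 7 triples form a triangle.

4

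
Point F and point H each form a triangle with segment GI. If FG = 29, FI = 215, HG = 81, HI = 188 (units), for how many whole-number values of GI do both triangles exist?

57

From triangle FGI: 186 < GI < 244.
From triangle HGI: 107 < GI < 269.
Intersection: 186 < GI < 244, so integers 187 through 243: 57 values.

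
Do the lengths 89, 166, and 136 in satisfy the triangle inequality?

Yes

The longest side is 166, and the other two sum to 225.
Since 225 > 166, the triangle inequality holds.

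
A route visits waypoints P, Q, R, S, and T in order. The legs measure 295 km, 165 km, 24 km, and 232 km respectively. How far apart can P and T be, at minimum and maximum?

0 ≤ PT ≤ 716 km

The maximum is all hops collinear in one direction: 295 + 165 + 24 + 232 = 716.
The longest hop is 295; the others sum to 421. Since 295 ≤ 421, the path can fold back on itself completely, so the minimum distance is 0.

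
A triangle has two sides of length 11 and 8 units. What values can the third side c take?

3 < c < 19 (units)

By the triangle inequality, c must be less than 11 + 8 = 19 and greater than |11 − 8| = 3.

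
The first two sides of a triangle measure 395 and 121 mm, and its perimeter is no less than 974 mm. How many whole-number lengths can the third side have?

Triangle inequality: 274 < x < 516. Perimeter ≥ 974 gives x ≥ 974 − 395 − 121 = 458.
So 458 ≤ x < 516; integers 458 through 515: 58 values.

58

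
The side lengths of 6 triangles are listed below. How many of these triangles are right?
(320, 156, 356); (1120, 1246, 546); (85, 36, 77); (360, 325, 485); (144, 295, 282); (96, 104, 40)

(320,156,356): 156²+320² = 126736 = 356² → right
(1120,1246,546): 546²+1120² = 1552516 = 1246² → right
(85,36,77): 36²+77² = 7225 = 85² → right
(360,325,485): 325²+360² = 235225 = 485² → right
(144,295,282): 144²+282² = 100260 > 87025 = 295² → acute
(96,104,40): 40²+96² = 10816 = 104² → right
5 of the 6 are right.

5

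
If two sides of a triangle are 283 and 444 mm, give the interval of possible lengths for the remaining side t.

161 < t < 727 (mm)

By the triangle inequality, t must be less than 283 + 444 = 727 and greater than |283 − 444| = 161.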